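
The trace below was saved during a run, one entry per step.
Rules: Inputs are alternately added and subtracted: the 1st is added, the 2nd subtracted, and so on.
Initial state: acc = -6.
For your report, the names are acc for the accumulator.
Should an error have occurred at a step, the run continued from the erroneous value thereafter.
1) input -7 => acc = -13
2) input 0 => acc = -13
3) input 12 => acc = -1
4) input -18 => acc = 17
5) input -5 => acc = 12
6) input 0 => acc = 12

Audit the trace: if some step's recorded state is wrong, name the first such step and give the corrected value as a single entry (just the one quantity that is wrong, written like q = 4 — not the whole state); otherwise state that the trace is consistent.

1. acc = -6 + -7 = -13 (matches)
2. acc = -13 - 0 = -13 (consistent with the trace)
3. acc = -13 + 12 = -1 (confirmed correct)
4. acc = -1 - -18 = 17 (same as recorded)
5. acc = 17 + -5 = 12 (verified)
6. acc = 12 - 0 = 12 (matches)
Each recorded entry agrees with the recomputation.

no error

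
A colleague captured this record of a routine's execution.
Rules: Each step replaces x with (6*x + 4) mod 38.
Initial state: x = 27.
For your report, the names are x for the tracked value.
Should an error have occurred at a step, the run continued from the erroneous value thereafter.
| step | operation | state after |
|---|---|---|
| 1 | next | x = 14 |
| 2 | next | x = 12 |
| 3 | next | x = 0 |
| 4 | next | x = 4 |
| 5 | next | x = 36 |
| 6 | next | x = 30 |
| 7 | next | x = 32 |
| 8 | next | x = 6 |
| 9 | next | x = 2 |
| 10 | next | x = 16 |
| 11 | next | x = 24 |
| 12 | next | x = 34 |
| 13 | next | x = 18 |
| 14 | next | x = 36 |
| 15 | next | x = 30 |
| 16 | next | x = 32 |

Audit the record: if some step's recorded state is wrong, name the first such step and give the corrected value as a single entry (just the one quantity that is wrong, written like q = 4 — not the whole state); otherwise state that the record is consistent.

Recomputing the run from the initial state:
step 1: x = 14
step 2: x = 12
step 3: x = 0
step 4: x = 4
step 5: x = 28
step 6: x = 20
step 7: x = 10
step 8: x = 26
step 9: x = 8
step 10: x = 14
step 11: x = 12
step 12: x = 0
step 13: x = 4
step 14: x = 28
step 15: x = 20
step 16: x = 10
The first disagreement with the record is at step 5, where the value should be x = 28.

step 5, x = 28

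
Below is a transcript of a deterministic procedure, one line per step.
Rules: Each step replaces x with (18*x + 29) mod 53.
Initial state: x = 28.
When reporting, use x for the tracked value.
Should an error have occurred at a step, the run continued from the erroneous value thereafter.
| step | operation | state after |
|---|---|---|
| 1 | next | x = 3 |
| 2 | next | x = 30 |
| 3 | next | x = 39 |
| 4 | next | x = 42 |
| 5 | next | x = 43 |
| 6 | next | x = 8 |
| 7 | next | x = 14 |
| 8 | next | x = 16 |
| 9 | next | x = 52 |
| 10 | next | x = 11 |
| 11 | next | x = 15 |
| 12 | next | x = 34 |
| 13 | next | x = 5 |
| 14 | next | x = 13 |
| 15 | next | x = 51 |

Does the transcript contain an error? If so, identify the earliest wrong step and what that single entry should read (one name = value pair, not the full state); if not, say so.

step 1: x = (18*28 + 29) mod 53 = 3 -> consistent with the transcript
step 2: x = (18*3 + 29) mod 53 = 30 -> confirmed correct
step 3: x = (18*30 + 29) mod 53 = 39 -> in agreement
step 4: x = (18*39 + 29) mod 53 = 42 -> agrees with the transcript
step 5: x = (18*42 + 29) mod 53 = 43 -> exactly as logged
step 6: x = (18*43 + 29) mod 53 = 8 -> confirmed correct
step 7: x = (18*8 + 29) mod 53 = 14 -> consistent with the transcript
step 8: x = (18*14 + 29) mod 53 = 16 -> checks out
step 9: x = (18*16 + 29) mod 53 = 52 -> matches
step 10: x = (18*52 + 29) mod 53 = 11 -> no discrepancy
step 11: x = (18*11 + 29) mod 53 = 15 -> checks out
step 12: x = (18*15 + 29) mod 53 = 34 -> consistent with the transcript
step 13: x = (18*34 + 29) mod 53 = 5 -> matches
step 14: x = (18*5 + 29) mod 53 = 13 -> matches
step 15: x = (18*13 + 29) mod 53 = 51 -> confirmed correct
All steps check out; nothing to correct.

no error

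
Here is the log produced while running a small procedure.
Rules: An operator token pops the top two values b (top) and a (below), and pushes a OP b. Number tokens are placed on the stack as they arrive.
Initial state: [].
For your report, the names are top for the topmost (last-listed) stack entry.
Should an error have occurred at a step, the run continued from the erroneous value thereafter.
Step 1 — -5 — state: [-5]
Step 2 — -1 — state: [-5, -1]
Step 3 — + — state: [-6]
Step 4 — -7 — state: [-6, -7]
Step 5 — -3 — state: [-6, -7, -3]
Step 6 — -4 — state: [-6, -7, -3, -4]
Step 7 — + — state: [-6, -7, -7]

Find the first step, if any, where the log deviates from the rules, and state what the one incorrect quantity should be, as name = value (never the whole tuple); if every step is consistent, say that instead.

Recomputing the run from the initial state:
step 1: [-5]
step 2: [-5, -1]
step 3: [-6]
step 4: [-6, -7]
step 5: [-6, -7, -3]
step 6: [-6, -7, -3, -4]
step 7: [-6, -7, -7]
This matches the log at every step.

no error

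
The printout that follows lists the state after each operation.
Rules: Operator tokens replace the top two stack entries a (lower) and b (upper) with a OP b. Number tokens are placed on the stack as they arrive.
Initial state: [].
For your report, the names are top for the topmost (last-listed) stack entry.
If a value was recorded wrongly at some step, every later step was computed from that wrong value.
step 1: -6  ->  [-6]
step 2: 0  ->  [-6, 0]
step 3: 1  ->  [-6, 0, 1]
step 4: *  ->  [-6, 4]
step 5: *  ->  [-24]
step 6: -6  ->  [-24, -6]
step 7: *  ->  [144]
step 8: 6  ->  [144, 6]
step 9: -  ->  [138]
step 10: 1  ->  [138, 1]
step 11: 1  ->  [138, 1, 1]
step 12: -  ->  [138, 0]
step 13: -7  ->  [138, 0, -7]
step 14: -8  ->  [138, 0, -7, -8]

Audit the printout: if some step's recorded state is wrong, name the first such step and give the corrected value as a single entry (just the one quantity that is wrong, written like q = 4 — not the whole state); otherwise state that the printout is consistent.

step 4, top = 0

step 1: push -6: top = -6 -> verified
step 2: push 0: top = 0 -> no discrepancy
step 3: push 1: top = 1 -> consistent with the printout
step 4: 0 * 1 = 0 -> not what was recorded
The audit stops at step 4: the recorded entry is wrong and should be top = 0.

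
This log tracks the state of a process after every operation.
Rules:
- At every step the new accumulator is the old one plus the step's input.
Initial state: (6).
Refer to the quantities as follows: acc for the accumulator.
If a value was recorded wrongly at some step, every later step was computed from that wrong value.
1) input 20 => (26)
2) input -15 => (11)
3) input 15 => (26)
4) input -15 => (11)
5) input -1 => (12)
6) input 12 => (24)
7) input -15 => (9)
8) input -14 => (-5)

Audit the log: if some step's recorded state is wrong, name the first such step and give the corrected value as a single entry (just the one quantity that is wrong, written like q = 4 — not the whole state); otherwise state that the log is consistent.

step 5, acc = 10

Recomputing the run from the initial state:
step 1: acc = 26
step 2: acc = 11
step 3: acc = 26
step 4: acc = 11
step 5: acc = 10
step 6: acc = 22
step 7: acc = 7
step 8: acc = -7
The first disagreement with the log is at step 5, where the value should be acc = 10.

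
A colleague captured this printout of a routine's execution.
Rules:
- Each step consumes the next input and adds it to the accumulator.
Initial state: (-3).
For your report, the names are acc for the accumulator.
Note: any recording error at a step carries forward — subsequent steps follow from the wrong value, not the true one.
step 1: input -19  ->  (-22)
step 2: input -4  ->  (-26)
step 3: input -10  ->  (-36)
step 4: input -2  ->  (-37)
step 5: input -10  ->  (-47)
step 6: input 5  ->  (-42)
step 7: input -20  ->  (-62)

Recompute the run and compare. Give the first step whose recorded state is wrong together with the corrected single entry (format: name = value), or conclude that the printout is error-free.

step 4, acc = -38

step 1: acc = -3 + -19 = -22 -> checks out
step 2: acc = -22 + -4 = -26 -> same as recorded
step 3: acc = -26 + -10 = -36 -> consistent with the printout
step 4: acc = -36 + -2 = -38 -> first mismatch against the printout
First deviation found at step 4; the corrected entry is acc = -38.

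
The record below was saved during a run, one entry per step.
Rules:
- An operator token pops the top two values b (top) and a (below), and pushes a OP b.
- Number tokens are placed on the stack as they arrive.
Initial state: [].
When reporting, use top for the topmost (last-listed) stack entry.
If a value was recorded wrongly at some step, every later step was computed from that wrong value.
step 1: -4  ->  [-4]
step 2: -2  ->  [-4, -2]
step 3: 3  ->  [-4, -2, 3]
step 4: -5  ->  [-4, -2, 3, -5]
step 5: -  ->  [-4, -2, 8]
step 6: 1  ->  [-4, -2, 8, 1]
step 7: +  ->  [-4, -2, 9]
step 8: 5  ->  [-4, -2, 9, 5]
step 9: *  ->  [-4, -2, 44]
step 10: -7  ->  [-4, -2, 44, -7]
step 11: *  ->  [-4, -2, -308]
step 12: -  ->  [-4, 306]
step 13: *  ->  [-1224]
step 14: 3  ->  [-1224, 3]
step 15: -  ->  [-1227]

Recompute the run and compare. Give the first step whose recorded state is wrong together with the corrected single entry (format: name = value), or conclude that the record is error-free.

step 9, top = 45

step 1: push -4: top = -4 -> confirmed correct
step 2: push -2: top = -2 -> checks out
step 3: push 3: top = 3 -> in agreement
step 4: push -5: top = -5 -> same as recorded
step 5: 3 - -5 = 8 -> matches
step 6: push 1: top = 1 -> in agreement
step 7: 8 + 1 = 9 -> checks out
step 8: push 5: top = 5 -> matches
step 9: 9 * 5 = 45 -> the record disagrees here
First deviation found at step 9; the corrected entry is top = 45.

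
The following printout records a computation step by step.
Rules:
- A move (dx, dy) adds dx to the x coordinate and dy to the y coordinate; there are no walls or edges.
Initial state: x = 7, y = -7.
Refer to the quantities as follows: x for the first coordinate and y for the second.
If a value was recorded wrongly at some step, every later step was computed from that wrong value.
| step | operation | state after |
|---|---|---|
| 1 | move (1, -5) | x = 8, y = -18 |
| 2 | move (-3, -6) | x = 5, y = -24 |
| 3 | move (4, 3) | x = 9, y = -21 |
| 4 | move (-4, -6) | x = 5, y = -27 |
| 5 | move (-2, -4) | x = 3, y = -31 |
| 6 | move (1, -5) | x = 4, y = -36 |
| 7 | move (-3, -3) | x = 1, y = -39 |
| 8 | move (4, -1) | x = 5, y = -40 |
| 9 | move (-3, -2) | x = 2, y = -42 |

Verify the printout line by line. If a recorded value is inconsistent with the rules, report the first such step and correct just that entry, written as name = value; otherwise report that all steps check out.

step 1, y = -12

step 1: x = 7 + (1) = 8, y = -7 + (-5) = -12 -> the printout has a different value
So the first discrepancy is step 1, where the right value is y = -12.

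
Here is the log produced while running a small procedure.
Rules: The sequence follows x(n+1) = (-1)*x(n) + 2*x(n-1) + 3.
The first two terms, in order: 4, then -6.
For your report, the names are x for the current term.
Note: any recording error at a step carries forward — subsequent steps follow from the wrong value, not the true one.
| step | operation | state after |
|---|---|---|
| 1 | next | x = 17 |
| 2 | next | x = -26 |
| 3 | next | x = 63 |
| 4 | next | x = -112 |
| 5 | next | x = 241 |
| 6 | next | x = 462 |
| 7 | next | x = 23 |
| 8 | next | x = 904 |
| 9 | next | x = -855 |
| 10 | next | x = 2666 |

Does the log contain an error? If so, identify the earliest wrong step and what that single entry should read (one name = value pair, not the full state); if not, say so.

1. x = -1*(-6) + (2)*(4) + (3) = 17 (verified)
2. x = -1*(17) + (2)*(-6) + (3) = -26 (matches)
3. x = -1*(-26) + (2)*(17) + (3) = 63 (matches)
4. x = -1*(63) + (2)*(-26) + (3) = -112 (matches)
5. x = -1*(-112) + (2)*(63) + (3) = 241 (no discrepancy)
6. x = -1*(241) + (2)*(-112) + (3) = -462 (not what was recorded)
So the first discrepancy is step 6, where the right value is x = -462.

step 6, x = -462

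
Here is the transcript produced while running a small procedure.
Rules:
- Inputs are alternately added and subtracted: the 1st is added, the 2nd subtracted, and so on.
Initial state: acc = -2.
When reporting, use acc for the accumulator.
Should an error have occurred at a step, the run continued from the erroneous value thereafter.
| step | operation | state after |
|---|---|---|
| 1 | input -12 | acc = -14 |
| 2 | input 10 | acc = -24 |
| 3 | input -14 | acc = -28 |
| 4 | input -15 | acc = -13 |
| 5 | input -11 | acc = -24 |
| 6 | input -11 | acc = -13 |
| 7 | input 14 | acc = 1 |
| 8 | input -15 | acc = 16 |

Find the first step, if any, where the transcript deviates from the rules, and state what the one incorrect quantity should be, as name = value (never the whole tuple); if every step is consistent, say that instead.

Recomputing the run from the initial state:
step 1: acc = -14
step 2: acc = -24
step 3: acc = -38
step 4: acc = -23
step 5: acc = -34
step 6: acc = -23
step 7: acc = -9
step 8: acc = 6
The first disagreement with the transcript is at step 3, where the value should be acc = -38.

step 3, acc = -38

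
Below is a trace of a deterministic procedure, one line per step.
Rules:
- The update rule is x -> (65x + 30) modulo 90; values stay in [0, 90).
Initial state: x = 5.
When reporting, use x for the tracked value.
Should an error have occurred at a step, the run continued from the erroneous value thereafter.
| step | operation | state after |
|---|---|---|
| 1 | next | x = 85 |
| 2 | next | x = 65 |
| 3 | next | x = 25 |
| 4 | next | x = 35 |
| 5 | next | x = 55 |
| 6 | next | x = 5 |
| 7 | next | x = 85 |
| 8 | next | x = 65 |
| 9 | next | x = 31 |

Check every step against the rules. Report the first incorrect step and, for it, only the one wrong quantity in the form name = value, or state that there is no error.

Recomputing the run from the initial state:
step 1: x = 85
step 2: x = 65
step 3: x = 25
step 4: x = 35
step 5: x = 55
step 6: x = 5
step 7: x = 85
step 8: x = 65
step 9: x = 25
The first disagreement with the trace is at step 9, where the value should be x = 25.

step 9, x = 25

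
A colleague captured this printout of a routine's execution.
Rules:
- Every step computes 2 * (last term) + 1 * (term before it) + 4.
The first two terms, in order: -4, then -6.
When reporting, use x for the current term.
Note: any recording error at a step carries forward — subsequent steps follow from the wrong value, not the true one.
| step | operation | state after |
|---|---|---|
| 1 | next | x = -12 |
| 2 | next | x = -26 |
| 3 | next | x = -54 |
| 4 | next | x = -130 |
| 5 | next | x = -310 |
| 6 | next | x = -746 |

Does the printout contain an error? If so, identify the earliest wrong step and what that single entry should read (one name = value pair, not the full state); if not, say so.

Step 1: x = 2*(-6) + (1)*(-4) + (4) = -12 — verified.
Step 2: x = 2*(-12) + (1)*(-6) + (4) = -26 — exactly as logged.
Step 3: x = 2*(-26) + (1)*(-12) + (4) = -60 — first mismatch against the printout.
That makes step 3 the first incorrect line — x = -60 is what it should show.

step 3, x = -60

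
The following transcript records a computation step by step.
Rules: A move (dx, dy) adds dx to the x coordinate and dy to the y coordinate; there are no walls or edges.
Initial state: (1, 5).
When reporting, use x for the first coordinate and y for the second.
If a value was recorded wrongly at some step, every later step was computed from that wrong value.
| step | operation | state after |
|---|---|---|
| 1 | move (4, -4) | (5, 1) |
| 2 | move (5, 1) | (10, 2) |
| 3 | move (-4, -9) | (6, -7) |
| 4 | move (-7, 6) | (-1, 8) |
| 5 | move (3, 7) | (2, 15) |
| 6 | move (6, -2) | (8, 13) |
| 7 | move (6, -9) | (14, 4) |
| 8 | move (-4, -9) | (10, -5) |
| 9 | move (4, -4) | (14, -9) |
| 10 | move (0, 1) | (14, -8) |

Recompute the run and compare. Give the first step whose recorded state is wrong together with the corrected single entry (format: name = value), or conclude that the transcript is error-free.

step 4, y = -1

Recomputing the run from the initial state:
step 1: x = 5, y = 1
step 2: x = 10, y = 2
step 3: x = 6, y = -7
step 4: x = -1, y = -1
step 5: x = 2, y = 6
step 6: x = 8, y = 4
step 7: x = 14, y = -5
step 8: x = 10, y = -14
step 9: x = 14, y = -18
step 10: x = 14, y = -17
The first disagreement with the transcript is at step 4, where the value should be y = -1.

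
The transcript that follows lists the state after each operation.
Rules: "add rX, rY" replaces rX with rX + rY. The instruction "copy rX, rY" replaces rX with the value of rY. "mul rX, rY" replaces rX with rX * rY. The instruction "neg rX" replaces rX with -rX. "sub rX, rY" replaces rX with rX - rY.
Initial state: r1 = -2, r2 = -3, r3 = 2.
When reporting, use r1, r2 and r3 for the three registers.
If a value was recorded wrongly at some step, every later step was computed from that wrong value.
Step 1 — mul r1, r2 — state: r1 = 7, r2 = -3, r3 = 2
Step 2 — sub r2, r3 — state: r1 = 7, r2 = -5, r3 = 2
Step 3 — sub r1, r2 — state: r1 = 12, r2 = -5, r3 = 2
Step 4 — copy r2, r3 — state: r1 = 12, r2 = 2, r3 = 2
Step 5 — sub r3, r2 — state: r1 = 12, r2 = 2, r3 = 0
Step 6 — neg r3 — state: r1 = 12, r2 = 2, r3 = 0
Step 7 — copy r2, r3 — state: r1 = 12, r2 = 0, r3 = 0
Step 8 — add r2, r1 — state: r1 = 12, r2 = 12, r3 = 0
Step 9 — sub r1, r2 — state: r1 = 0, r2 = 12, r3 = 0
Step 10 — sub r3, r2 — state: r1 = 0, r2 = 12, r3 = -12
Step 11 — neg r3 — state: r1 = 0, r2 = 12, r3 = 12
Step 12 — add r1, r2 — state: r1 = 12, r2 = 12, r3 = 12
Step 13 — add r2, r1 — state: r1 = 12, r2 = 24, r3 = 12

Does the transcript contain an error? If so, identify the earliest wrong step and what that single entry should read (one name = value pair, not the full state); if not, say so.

step 1: r1 = -2 * -3 = 6 -> not what was recorded
Step 1 is the first one off; corrected, r1 = 6.

step 1, r1 = 6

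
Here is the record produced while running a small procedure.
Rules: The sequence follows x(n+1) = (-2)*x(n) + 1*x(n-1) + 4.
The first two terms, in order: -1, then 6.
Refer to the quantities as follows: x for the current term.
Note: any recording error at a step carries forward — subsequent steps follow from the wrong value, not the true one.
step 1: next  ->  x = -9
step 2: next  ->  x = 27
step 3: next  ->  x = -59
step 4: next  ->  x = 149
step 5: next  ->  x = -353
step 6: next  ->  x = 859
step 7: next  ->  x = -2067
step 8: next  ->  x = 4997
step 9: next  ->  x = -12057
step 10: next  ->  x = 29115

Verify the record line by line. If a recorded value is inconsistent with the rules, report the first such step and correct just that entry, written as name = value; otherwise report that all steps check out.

step 2, x = 28

Step 1: x = -2*(6) + (1)*(-1) + (4) = -9 — checks out.
Step 2: x = -2*(-9) + (1)*(6) + (4) = 28 — first mismatch against the record.
First deviation found at step 2; the corrected entry is x = 28.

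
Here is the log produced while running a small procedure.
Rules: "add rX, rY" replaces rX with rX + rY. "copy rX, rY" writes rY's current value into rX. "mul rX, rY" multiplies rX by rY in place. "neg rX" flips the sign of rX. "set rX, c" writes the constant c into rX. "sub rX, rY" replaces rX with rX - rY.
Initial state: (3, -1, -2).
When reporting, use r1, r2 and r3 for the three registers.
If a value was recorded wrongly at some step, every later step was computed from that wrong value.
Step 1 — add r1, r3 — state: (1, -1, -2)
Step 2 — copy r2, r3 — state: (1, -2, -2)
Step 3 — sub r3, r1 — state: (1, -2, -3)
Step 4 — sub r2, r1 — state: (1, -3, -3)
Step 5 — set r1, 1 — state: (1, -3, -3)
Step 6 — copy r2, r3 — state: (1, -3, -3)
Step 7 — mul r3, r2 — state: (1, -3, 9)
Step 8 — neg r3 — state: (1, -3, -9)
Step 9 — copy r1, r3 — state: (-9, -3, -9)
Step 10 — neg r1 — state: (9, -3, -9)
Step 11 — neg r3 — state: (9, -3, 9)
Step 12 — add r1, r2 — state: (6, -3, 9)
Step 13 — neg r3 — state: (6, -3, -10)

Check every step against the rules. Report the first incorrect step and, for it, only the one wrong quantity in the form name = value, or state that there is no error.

Step 1: r1 = 3 + -2 = 1 — agrees with the log.
Step 2: r2 = -2 — exactly as logged.
Step 3: r3 = -2 - 1 = -3 — in agreement.
Step 4: r2 = -2 - 1 = -3 — agrees with the log.
Step 5: r1 = 1 — checks out.
Step 6: r2 = -3 — matches.
Step 7: r3 = -3 * -3 = 9 — agrees with the log.
Step 8: r3 = -(9) = -9 — matches.
Step 9: r1 = -9 — same as recorded.
Step 10: r1 = -(-9) = 9 — confirmed correct.
Step 11: r3 = -(-9) = 9 — verified.
Step 12: r1 = 9 + -3 = 6 — verified.
Step 13: r3 = -(9) = -9 — the recorded entry deviates here.
Conclusion: step 13 carries the first error; the entry should be r3 = -9.

step 13, r3 = -9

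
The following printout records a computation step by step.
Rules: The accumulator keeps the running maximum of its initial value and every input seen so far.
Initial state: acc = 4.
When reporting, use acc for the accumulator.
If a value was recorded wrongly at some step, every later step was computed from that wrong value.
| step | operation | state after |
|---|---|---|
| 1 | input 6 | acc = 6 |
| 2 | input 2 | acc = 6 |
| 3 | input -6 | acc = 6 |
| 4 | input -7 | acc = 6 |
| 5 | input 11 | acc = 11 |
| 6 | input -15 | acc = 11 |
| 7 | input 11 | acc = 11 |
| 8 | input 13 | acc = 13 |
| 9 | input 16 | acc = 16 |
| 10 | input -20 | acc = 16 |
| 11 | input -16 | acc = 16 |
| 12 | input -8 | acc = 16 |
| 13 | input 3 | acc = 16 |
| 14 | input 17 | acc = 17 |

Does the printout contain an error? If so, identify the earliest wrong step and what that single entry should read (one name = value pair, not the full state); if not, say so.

no error

Recomputing the run from the initial state:
step 1: acc = 6
step 2: acc = 6
step 3: acc = 6
step 4: acc = 6
step 5: acc = 11
step 6: acc = 11
step 7: acc = 11
step 8: acc = 13
step 9: acc = 16
step 10: acc = 16
step 11: acc = 16
step 12: acc = 16
step 13: acc = 16
step 14: acc = 17
This matches the printout at every step.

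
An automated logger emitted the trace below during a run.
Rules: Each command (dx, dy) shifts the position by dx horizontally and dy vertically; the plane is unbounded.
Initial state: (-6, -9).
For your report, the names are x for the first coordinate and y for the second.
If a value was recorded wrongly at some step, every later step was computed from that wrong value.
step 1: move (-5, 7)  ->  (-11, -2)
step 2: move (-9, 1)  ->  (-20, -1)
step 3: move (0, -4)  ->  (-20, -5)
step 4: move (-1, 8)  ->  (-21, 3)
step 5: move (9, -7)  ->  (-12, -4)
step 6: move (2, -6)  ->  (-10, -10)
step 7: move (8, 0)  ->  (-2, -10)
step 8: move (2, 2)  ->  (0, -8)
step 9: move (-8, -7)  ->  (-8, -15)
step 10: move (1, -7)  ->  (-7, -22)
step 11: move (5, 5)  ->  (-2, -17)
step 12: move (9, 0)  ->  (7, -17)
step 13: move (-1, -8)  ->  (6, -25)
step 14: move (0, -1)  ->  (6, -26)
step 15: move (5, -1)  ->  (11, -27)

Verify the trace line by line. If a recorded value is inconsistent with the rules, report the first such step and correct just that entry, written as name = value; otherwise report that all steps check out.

Step 1: x = -6 + (-5) = -11, y = -9 + (7) = -2 — no discrepancy.
Step 2: x = -11 + (-9) = -20, y = -2 + (1) = -1 — exactly as logged.
Step 3: x = -20 + (0) = -20, y = -1 + (-4) = -5 — same as recorded.
Step 4: x = -20 + (-1) = -21, y = -5 + (8) = 3 — no discrepancy.
Step 5: x = -21 + (9) = -12, y = 3 + (-7) = -4 — same as recorded.
Step 6: x = -12 + (2) = -10, y = -4 + (-6) = -10 — in agreement.
Step 7: x = -10 + (8) = -2, y = -10 + (0) = -10 — exactly as logged.
Step 8: x = -2 + (2) = 0, y = -10 + (2) = -8 — no discrepancy.
Step 9: x = 0 + (-8) = -8, y = -8 + (-7) = -15 — checks out.
Step 10: x = -8 + (1) = -7, y = -15 + (-7) = -22 — same as recorded.
Step 11: x = -7 + (5) = -2, y = -22 + (5) = -17 — matches.
Step 12: x = -2 + (9) = 7, y = -17 + (0) = -17 — verified.
Step 13: x = 7 + (-1) = 6, y = -17 + (-8) = -25 — consistent with the trace.
Step 14: x = 6 + (0) = 6, y = -25 + (-1) = -26 — exactly as logged.
Step 15: x = 6 + (5) = 11, y = -26 + (-1) = -27 — same as recorded.
No step deviates from the rules.

no error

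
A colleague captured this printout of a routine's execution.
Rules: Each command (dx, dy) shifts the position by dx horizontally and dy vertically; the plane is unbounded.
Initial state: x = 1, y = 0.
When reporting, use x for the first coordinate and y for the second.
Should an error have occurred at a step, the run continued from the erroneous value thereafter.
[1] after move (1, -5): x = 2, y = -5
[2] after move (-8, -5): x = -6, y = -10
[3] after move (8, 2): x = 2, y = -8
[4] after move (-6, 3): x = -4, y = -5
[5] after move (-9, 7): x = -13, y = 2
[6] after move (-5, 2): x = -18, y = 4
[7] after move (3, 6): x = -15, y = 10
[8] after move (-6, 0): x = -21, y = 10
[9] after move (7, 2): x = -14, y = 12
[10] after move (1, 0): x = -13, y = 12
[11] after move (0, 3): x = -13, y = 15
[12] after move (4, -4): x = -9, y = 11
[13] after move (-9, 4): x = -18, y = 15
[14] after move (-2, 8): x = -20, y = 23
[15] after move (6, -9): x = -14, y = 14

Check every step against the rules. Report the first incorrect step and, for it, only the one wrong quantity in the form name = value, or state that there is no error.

Recomputing the run from the initial state:
step 1: x = 2, y = -5
step 2: x = -6, y = -10
step 3: x = 2, y = -8
step 4: x = -4, y = -5
step 5: x = -13, y = 2
step 6: x = -18, y = 4
step 7: x = -15, y = 10
step 8: x = -21, y = 10
step 9: x = -14, y = 12
step 10: x = -13, y = 12
step 11: x = -13, y = 15
step 12: x = -9, y = 11
step 13: x = -18, y = 15
step 14: x = -20, y = 23
step 15: x = -14, y = 14
This matches the printout at every step.

no error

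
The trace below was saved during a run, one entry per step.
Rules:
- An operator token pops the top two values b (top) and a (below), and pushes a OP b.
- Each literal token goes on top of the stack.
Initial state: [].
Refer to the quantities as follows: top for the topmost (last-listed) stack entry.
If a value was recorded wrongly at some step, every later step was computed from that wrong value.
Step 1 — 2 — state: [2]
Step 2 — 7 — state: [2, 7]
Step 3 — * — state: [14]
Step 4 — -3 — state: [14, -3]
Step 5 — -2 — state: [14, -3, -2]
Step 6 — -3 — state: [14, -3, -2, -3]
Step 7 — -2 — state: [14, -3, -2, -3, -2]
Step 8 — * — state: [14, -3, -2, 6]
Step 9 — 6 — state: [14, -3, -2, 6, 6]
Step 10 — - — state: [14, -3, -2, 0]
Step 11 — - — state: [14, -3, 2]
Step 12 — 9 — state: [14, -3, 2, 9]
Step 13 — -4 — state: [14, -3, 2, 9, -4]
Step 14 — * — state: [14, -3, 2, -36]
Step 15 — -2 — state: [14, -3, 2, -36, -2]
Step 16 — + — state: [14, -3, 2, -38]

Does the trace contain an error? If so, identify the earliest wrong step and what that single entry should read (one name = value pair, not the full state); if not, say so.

step 11, top = -2

Recomputing the run from the initial state:
step 1: [2]
step 2: [2, 7]
step 3: [14]
step 4: [14, -3]
step 5: [14, -3, -2]
step 6: [14, -3, -2, -3]
step 7: [14, -3, -2, -3, -2]
step 8: [14, -3, -2, 6]
step 9: [14, -3, -2, 6, 6]
step 10: [14, -3, -2, 0]
step 11: [14, -3, -2]
step 12: [14, -3, -2, 9]
step 13: [14, -3, -2, 9, -4]
step 14: [14, -3, -2, -36]
step 15: [14, -3, -2, -36, -2]
step 16: [14, -3, -2, -38]
The first disagreement with the trace is at step 11, where the value should be top = -2.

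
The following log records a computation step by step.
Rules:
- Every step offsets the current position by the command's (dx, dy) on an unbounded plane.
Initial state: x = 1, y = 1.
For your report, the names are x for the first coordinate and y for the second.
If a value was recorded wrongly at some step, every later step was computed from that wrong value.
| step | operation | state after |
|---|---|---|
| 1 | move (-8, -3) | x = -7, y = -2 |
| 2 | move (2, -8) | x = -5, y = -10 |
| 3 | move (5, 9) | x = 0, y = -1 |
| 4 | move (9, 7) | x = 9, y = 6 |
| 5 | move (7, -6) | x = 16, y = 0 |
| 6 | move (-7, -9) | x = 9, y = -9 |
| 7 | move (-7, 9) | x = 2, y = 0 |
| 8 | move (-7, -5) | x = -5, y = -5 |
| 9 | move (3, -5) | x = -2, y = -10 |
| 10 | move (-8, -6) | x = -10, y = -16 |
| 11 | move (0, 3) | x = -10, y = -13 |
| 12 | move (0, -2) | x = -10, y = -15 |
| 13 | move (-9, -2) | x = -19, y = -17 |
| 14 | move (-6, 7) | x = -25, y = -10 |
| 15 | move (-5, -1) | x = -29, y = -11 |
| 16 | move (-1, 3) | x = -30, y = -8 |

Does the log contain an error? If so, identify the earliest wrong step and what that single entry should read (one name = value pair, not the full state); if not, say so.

step 1: x = 1 + (-8) = -7, y = 1 + (-3) = -2 -> no discrepancy
step 2: x = -7 + (2) = -5, y = -2 + (-8) = -10 -> same as recorded
step 3: x = -5 + (5) = 0, y = -10 + (9) = -1 -> checks out
step 4: x = 0 + (9) = 9, y = -1 + (7) = 6 -> agrees with the log
step 5: x = 9 + (7) = 16, y = 6 + (-6) = 0 -> no discrepancy
step 6: x = 16 + (-7) = 9, y = 0 + (-9) = -9 -> no discrepancy
step 7: x = 9 + (-7) = 2, y = -9 + (9) = 0 -> same as recorded
step 8: x = 2 + (-7) = -5, y = 0 + (-5) = -5 -> exactly as logged
step 9: x = -5 + (3) = -2, y = -5 + (-5) = -10 -> verified
step 10: x = -2 + (-8) = -10, y = -10 + (-6) = -16 -> verified
step 11: x = -10 + (0) = -10, y = -16 + (3) = -13 -> verified
step 12: x = -10 + (0) = -10, y = -13 + (-2) = -15 -> checks out
step 13: x = -10 + (-9) = -19, y = -15 + (-2) = -17 -> consistent with the log
step 14: x = -19 + (-6) = -25, y = -17 + (7) = -10 -> in agreement
step 15: x = -25 + (-5) = -30, y = -10 + (-1) = -11 -> this is not what the log shows
So the first discrepancy is step 15, where the right value is x = -30.

step 15, x = -30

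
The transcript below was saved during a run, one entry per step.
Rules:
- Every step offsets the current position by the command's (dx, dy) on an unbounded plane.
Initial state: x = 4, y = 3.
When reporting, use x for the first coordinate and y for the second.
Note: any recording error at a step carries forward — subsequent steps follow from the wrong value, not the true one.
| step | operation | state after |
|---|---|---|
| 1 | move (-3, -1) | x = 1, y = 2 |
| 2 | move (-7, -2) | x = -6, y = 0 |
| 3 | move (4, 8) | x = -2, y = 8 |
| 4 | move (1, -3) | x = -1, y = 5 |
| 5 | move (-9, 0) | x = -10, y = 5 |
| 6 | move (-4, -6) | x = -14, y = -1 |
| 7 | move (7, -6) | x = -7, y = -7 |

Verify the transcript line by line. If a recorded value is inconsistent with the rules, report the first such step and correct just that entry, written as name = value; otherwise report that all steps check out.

Recomputing the run from the initial state:
step 1: x = 1, y = 2
step 2: x = -6, y = 0
step 3: x = -2, y = 8
step 4: x = -1, y = 5
step 5: x = -10, y = 5
step 6: x = -14, y = -1
step 7: x = -7, y = -7
This matches the transcript at every step.

no error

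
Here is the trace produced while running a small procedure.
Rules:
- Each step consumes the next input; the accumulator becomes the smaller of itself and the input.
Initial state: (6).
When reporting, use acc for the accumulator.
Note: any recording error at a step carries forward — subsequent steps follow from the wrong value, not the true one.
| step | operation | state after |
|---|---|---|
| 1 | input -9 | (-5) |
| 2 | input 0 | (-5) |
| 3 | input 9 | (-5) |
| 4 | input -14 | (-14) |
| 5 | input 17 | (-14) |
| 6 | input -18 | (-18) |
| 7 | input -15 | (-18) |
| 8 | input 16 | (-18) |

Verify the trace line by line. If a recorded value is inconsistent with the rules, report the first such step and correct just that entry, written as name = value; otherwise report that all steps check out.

Recomputing the run from the initial state:
step 1: acc = -9
step 2: acc = -9
step 3: acc = -9
step 4: acc = -14
step 5: acc = -14
step 6: acc = -18
step 7: acc = -18
step 8: acc = -18
The first disagreement with the trace is at step 1, where the value should be acc = -9.

step 1, acc = -9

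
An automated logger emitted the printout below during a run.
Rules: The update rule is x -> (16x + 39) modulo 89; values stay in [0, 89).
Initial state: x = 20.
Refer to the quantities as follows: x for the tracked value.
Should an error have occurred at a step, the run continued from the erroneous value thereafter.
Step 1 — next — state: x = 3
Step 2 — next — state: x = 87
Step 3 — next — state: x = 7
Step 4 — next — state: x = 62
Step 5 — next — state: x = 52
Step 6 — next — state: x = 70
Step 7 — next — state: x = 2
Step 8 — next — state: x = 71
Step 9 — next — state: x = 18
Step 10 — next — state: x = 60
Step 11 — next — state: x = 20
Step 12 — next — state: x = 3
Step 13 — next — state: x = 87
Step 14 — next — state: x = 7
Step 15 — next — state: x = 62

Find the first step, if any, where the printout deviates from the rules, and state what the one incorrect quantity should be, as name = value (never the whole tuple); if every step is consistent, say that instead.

no error

step 1: x = (16*20 + 39) mod 89 = 3 -> confirmed correct
step 2: x = (16*3 + 39) mod 89 = 87 -> exactly as logged
step 3: x = (16*87 + 39) mod 89 = 7 -> exactly as logged
step 4: x = (16*7 + 39) mod 89 = 62 -> matches
step 5: x = (16*62 + 39) mod 89 = 52 -> confirmed correct
step 6: x = (16*52 + 39) mod 89 = 70 -> matches
step 7: x = (16*70 + 39) mod 89 = 2 -> matches
step 8: x = (16*2 + 39) mod 89 = 71 -> no discrepancy
step 9: x = (16*71 + 39) mod 89 = 18 -> checks out
step 10: x = (16*18 + 39) mod 89 = 60 -> consistent with the printout
step 11: x = (16*60 + 39) mod 89 = 20 -> confirmed correct
step 12: x = (16*20 + 39) mod 89 = 3 -> consistent with the printout
step 13: x = (16*3 + 39) mod 89 = 87 -> exactly as logged
step 14: x = (16*87 + 39) mod 89 = 7 -> no discrepancy
step 15: x = (16*7 + 39) mod 89 = 62 -> confirmed correct
Nothing is out of place; the run is error-free.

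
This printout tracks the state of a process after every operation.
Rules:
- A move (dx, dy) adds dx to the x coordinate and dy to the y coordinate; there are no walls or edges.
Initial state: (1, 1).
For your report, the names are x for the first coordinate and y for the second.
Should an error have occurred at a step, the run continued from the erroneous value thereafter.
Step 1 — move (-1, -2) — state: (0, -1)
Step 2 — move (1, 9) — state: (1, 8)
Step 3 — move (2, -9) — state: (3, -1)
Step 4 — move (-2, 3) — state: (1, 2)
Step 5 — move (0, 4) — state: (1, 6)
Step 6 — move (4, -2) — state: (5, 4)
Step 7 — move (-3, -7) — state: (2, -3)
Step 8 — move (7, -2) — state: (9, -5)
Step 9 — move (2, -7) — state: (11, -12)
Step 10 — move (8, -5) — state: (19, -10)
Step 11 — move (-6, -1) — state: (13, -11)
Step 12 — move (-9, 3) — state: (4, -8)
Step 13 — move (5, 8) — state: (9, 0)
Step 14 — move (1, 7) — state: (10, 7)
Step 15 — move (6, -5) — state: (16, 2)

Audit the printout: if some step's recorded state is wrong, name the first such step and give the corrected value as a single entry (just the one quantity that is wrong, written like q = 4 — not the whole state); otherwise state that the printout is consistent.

Recomputing the run from the initial state:
step 1: x = 0, y = -1
step 2: x = 1, y = 8
step 3: x = 3, y = -1
step 4: x = 1, y = 2
step 5: x = 1, y = 6
step 6: x = 5, y = 4
step 7: x = 2, y = -3
step 8: x = 9, y = -5
step 9: x = 11, y = -12
step 10: x = 19, y = -17
step 11: x = 13, y = -18
step 12: x = 4, y = -15
step 13: x = 9, y = -7
step 14: x = 10, y = 0
step 15: x = 16, y = -5
The first disagreement with the printout is at step 10, where the value should be y = -17.

step 10, y = -17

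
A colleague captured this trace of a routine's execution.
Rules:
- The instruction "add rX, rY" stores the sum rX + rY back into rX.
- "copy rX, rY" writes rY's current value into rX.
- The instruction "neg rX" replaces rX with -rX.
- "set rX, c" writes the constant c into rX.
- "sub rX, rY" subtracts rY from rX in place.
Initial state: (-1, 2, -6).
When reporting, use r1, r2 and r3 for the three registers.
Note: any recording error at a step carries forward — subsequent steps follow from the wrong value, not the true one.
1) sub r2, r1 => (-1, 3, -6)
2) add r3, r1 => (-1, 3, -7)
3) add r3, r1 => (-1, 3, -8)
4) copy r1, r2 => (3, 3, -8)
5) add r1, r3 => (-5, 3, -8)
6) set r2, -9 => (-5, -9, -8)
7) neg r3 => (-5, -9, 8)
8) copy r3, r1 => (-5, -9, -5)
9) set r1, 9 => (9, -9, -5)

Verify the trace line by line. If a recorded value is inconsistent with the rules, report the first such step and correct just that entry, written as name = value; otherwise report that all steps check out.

step 1: r2 = 2 - -1 = 3 -> in agreement
step 2: r3 = -6 + -1 = -7 -> matches
step 3: r3 = -7 + -1 = -8 -> checks out
step 4: r1 = 3 -> confirmed correct
step 5: r1 = 3 + -8 = -5 -> checks out
step 6: r2 = -9 -> agrees with the trace
step 7: r3 = -(-8) = 8 -> agrees with the trace
step 8: r3 = -5 -> same as recorded
step 9: r1 = 9 -> in agreement
Each recorded entry agrees with the recomputation.

no error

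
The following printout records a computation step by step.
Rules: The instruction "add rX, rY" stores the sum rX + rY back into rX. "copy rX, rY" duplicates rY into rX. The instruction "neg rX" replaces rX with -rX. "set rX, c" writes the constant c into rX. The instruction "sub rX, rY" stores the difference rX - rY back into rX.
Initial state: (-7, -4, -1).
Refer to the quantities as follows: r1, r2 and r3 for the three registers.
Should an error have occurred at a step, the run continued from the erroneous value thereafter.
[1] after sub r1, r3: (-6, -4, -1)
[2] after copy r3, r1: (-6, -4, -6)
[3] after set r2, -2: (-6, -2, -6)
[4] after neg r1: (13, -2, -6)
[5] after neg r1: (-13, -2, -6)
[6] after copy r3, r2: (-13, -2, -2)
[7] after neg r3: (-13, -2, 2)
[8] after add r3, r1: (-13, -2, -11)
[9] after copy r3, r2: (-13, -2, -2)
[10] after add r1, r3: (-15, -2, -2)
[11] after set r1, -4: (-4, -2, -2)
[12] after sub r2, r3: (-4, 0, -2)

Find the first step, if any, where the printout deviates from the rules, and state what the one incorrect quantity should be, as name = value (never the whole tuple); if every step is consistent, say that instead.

1. r1 = -7 - -1 = -6 (checks out)
2. r3 = -6 (consistent with the printout)
3. r2 = -2 (verified)
4. r1 = -(-6) = 6 (first mismatch against the printout)
Step 4 is the first one off; corrected, r1 = 6.

step 4, r1 = 6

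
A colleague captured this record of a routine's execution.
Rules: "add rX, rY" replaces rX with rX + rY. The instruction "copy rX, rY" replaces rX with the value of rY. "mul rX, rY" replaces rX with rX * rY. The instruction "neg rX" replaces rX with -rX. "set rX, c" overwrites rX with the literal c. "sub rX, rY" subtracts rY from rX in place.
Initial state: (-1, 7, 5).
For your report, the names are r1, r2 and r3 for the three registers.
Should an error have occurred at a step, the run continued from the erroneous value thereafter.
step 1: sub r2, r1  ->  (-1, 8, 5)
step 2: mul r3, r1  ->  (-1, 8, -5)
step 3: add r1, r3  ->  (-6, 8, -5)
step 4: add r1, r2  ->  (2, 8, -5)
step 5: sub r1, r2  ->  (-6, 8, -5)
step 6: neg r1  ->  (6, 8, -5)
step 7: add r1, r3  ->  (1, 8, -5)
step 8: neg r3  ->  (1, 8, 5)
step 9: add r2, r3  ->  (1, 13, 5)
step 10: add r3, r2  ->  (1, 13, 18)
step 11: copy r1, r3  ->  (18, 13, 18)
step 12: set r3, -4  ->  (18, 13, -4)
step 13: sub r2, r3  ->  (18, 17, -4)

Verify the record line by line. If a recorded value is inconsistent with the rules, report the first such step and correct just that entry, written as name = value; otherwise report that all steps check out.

no error

Step 1: r2 = 7 - -1 = 8 — same as recorded.
Step 2: r3 = 5 * -1 = -5 — no discrepancy.
Step 3: r1 = -1 + -5 = -6 — checks out.
Step 4: r1 = -6 + 8 = 2 — confirmed correct.
Step 5: r1 = 2 - 8 = -6 — agrees with the record.
Step 6: r1 = -(-6) = 6 — confirmed correct.
Step 7: r1 = 6 + -5 = 1 — verified.
Step 8: r3 = -(-5) = 5 — matches.
Step 9: r2 = 8 + 5 = 13 — exactly as logged.
Step 10: r3 = 5 + 13 = 18 — matches.
Step 11: r1 = 18 — confirmed correct.
Step 12: r3 = -4 — agrees with the record.
Step 13: r2 = 13 - -4 = 17 — agrees with the record.
All steps check out; nothing to correct.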